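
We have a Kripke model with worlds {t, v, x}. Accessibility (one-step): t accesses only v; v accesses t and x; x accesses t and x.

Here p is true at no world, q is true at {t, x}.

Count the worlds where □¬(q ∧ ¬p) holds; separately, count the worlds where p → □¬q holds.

For □¬(q ∧ ¬p):
t: successors {v}; ¬(q ∧ ¬p) there: v:T. ✓
v: successors {t, x}; ¬(q ∧ ¬p) there: t:F, x:F. ✗
x: successors {t, x}; ¬(q ∧ ¬p) there: t:F, x:F. ✗
— 1 world.
For p → □¬q:
t: p is F, □¬q is T. ✓
v: p is F, □¬q is F. ✓
x: p is F, □¬q is F. ✓
— 3 worlds.

1 and 3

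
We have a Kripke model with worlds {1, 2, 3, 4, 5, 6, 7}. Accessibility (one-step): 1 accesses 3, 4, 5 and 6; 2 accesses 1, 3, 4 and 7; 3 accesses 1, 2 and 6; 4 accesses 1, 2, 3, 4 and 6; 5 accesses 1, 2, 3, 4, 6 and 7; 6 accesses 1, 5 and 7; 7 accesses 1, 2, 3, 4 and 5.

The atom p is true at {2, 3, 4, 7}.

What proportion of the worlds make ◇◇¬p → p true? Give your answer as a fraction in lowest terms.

1: ◇◇¬p is T, p is F. ✗
2: ◇◇¬p is T, p is T. ✓
3: ◇◇¬p is T, p is T. ✓
4: ◇◇¬p is T, p is T. ✓
5: ◇◇¬p is T, p is F. ✗
6: ◇◇¬p is T, p is F. ✗
7: ◇◇¬p is T, p is T. ✓
That's 4 of 7 worlds, so 4/7.

4/7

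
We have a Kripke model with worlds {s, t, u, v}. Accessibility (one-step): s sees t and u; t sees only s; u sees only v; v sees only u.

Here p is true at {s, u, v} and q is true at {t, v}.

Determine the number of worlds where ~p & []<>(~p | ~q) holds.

s: ~p is F, []<>(~p | ~q) is F. ✗
t: ~p is T, []<>(~p | ~q) is T. ✓
u: ~p is F, []<>(~p | ~q) is T. ✗
v: ~p is F, []<>(~p | ~q) is F. ✗
Satisfying worlds: {t}.

1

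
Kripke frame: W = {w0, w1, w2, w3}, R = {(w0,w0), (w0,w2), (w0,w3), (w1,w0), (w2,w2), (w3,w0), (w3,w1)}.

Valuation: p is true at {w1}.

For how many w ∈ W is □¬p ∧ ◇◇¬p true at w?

3

w0: □¬p is T, ◇◇¬p is T. ✓
w1: □¬p is T, ◇◇¬p is T. ✓
w2: □¬p is T, ◇◇¬p is T. ✓
w3: □¬p is F, ◇◇¬p is T. ✗
Satisfying worlds: {w0, w1, w2}.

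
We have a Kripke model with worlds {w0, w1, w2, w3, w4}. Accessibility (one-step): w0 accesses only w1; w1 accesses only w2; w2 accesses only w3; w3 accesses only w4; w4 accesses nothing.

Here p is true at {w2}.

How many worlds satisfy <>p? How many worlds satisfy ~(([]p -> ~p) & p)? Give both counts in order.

For <>p:
w0: successors {w1}; p there: w1:F. ✗
w1: successors {w2}; p there: w2:T. ✓
w2: successors {w3}; p there: w3:F. ✗
w3: successors {w4}; p there: w4:F. ✗
w4: no successors, so <>p fails. ✗
— 1 world.
For ~(([]p -> ~p) & p):
w0: ([]p -> ~p) & p is F. ✓
w1: ([]p -> ~p) & p is F. ✓
w2: ([]p -> ~p) & p is T. ✗
w3: ([]p -> ~p) & p is F. ✓
w4: ([]p -> ~p) & p is F. ✓
— 4 worlds.

1 and 4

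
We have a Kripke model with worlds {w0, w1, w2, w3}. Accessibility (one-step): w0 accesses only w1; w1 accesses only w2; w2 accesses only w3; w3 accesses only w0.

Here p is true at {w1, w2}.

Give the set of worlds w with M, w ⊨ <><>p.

w0: successors {w1}; <>p there: w1:T. ✓
w1: successors {w2}; <>p there: w2:F. ✗
w2: successors {w3}; <>p there: w3:F. ✗
w3: successors {w0}; <>p there: w0:T. ✓

{w0, w3}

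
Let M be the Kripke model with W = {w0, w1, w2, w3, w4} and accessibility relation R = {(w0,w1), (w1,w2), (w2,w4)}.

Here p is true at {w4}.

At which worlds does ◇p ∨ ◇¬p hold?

{w0, w1, w2}

w0: ◇p is F, ◇¬p is T. ✓
w1: ◇p is F, ◇¬p is T. ✓
w2: ◇p is T, ◇¬p is F. ✓
w3: ◇p is F, ◇¬p is F. ✗
w4: ◇p is F, ◇¬p is F. ✗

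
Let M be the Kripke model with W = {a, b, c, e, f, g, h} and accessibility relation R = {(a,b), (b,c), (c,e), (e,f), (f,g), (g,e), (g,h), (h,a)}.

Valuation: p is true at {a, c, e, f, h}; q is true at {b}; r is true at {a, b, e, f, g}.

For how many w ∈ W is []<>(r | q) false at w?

1

a: successors {b}; <>(r | q) there: b:F. ✗
b: successors {c}; <>(r | q) there: c:T. ✓
c: successors {e}; <>(r | q) there: e:T. ✓
e: successors {f}; <>(r | q) there: f:T. ✓
f: successors {g}; <>(r | q) there: g:T. ✓
g: successors {e, h}; <>(r | q) there: e:T, h:T. ✓
h: successors {a}; <>(r | q) there: a:T. ✓
Satisfying worlds: {b, c, e, f, g, h}.
So []<>(r | q) fails at the other 1 world.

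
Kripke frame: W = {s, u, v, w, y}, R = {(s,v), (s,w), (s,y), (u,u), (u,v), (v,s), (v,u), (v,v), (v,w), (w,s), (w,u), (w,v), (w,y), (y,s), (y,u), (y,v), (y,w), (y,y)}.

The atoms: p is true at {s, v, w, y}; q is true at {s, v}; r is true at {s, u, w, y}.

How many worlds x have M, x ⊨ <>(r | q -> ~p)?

4

s: successors {v, w, y}; r | q -> ~p there: v:F, w:F, y:F. ✗
u: successors {u, v}; r | q -> ~p there: u:T, v:F. ✓
v: successors {s, u, v, w}; r | q -> ~p there: s:F, u:T, v:F, w:F. ✓
w: successors {s, u, v, y}; r | q -> ~p there: s:F, u:T, v:F, y:F. ✓
y: successors {s, u, v, w, y}; r | q -> ~p there: s:F, u:T, v:F, w:F, y:F. ✓
Satisfying worlds: {u, v, w, y}.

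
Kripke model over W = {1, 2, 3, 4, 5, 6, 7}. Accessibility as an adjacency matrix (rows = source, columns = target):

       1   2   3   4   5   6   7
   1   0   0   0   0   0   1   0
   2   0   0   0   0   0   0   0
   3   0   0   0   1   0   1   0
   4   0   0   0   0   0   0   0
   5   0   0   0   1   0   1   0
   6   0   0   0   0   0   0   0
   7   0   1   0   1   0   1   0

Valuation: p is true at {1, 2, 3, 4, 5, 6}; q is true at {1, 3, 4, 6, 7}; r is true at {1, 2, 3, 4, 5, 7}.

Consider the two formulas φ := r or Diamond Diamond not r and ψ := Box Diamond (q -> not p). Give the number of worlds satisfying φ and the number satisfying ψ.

For r or Diamond Diamond not r:
1: r is T, Diamond Diamond not r is F. ✓
2: r is T, Diamond Diamond not r is F. ✓
3: r is T, Diamond Diamond not r is F. ✓
4: r is T, Diamond Diamond not r is F. ✓
5: r is T, Diamond Diamond not r is F. ✓
6: r is F, Diamond Diamond not r is F. ✗
7: r is T, Diamond Diamond not r is F. ✓
— 6 worlds.
For Box Diamond (q -> not p):
1: successors {6}; Diamond (q -> not p) there: 6:F. ✗
2: no successors, so Box Diamond (q -> not p) holds vacuously. ✓
3: successors {4, 6}; Diamond (q -> not p) there: 4:F, 6:F. ✗
4: no successors, so Box Diamond (q -> not p) holds vacuously. ✓
5: successors {4, 6}; Diamond (q -> not p) there: 4:F, 6:F. ✗
6: no successors, so Box Diamond (q -> not p) holds vacuously. ✓
7: successors {2, 4, 6}; Diamond (q -> not p) there: 2:F, 4:F, 6:F. ✗
— 3 worlds.

6 and 3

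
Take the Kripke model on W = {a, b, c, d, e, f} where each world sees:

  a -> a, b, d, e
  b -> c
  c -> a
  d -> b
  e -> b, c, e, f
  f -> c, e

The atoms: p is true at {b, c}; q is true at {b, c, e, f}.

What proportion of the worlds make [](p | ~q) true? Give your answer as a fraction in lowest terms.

1/2

a: successors {a, b, d, e}; p | ~q there: a:T, b:T, d:T, e:F. ✗
b: successors {c}; p | ~q there: c:T. ✓
c: successors {a}; p | ~q there: a:T. ✓
d: successors {b}; p | ~q there: b:T. ✓
e: successors {b, c, e, f}; p | ~q there: b:T, c:T, e:F, f:F. ✗
f: successors {c, e}; p | ~q there: c:T, e:F. ✗
That's 3 of 6 worlds, so 3/6 = 1/2.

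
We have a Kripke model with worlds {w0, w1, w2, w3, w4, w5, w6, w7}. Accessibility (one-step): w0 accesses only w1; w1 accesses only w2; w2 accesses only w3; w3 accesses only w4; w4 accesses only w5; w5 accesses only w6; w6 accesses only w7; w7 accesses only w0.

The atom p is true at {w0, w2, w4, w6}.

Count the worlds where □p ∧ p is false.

w0: □p is F, p is T. ✗
w1: □p is T, p is F. ✗
w2: □p is F, p is T. ✗
w3: □p is T, p is F. ✗
w4: □p is F, p is T. ✗
w5: □p is T, p is F. ✗
w6: □p is F, p is T. ✗
w7: □p is T, p is F. ✗
Satisfying worlds: ∅.
So □p ∧ p fails at the other 8 worlds.

8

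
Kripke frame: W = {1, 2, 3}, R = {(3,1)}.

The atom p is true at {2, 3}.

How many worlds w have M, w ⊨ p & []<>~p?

1: p is F, []<>~p is T. ✗
2: p is T, []<>~p is T. ✓
3: p is T, []<>~p is F. ✗
Satisfying worlds: {2}.

1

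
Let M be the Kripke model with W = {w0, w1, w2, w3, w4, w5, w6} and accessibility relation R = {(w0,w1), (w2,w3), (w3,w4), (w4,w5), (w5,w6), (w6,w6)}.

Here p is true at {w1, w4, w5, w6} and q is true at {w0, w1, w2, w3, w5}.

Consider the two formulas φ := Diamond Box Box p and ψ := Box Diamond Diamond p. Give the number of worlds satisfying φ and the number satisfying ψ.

6 and 6

For Diamond Box Box p:
w0: successors {w1}; Box Box p there: w1:T. ✓
w1: no successors, so Diamond Box Box p fails. ✗
w2: successors {w3}; Box Box p there: w3:T. ✓
w3: successors {w4}; Box Box p there: w4:T. ✓
w4: successors {w5}; Box Box p there: w5:T. ✓
w5: successors {w6}; Box Box p there: w6:T. ✓
w6: successors {w6}; Box Box p there: w6:T. ✓
— 6 worlds.
For Box Diamond Diamond p:
w0: successors {w1}; Diamond Diamond p there: w1:F. ✗
w1: no successors, so Box Diamond Diamond p holds vacuously. ✓
w2: successors {w3}; Diamond Diamond p there: w3:T. ✓
w3: successors {w4}; Diamond Diamond p there: w4:T. ✓
w4: successors {w5}; Diamond Diamond p there: w5:T. ✓
w5: successors {w6}; Diamond Diamond p there: w6:T. ✓
w6: successors {w6}; Diamond Diamond p there: w6:T. ✓
— 6 worlds.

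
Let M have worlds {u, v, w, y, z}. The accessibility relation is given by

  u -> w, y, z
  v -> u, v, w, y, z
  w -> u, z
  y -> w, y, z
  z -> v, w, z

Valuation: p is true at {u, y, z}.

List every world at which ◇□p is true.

u: successors {w, y, z}; □p there: w:T, y:F, z:F. ✓
v: successors {u, v, w, y, z}; □p there: u:F, v:F, w:T, y:F, z:F. ✓
w: successors {u, z}; □p there: u:F, z:F. ✗
y: successors {w, y, z}; □p there: w:T, y:F, z:F. ✓
z: successors {v, w, z}; □p there: v:F, w:T, z:F. ✓

{u, v, y, z}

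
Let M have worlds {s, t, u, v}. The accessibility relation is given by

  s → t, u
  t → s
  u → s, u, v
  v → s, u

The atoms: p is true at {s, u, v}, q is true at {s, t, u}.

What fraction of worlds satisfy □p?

3/4

s: successors {t, u}; p there: t:F, u:T. ✗
t: successors {s}; p there: s:T. ✓
u: successors {s, u, v}; p there: s:T, u:T, v:T. ✓
v: successors {s, u}; p there: s:T, u:T. ✓
That's 3 of 4 worlds, so 3/4.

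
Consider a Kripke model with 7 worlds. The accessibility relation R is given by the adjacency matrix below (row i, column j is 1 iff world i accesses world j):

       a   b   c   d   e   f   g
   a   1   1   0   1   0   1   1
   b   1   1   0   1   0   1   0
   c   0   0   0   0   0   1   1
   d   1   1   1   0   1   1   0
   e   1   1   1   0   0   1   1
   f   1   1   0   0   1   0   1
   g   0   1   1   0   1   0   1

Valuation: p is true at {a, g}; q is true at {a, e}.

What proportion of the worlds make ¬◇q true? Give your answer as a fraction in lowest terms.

a: ◇q is T. ✗
b: ◇q is T. ✗
c: ◇q is F. ✓
d: ◇q is T. ✗
e: ◇q is T. ✗
f: ◇q is T. ✗
g: ◇q is T. ✗
That's 1 of 7 worlds, so 1/7.

1/7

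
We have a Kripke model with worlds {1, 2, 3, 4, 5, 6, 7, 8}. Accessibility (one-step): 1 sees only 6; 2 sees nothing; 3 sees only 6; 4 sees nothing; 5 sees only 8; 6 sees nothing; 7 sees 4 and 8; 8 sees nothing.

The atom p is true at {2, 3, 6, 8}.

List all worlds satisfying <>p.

{1, 3, 5, 7}

1: successors {6}; p there: 6:T. ✓
2: no successors, so <>p fails. ✗
3: successors {6}; p there: 6:T. ✓
4: no successors, so <>p fails. ✗
5: successors {8}; p there: 8:T. ✓
6: no successors, so <>p fails. ✗
7: successors {4, 8}; p there: 4:F, 8:T. ✓
8: no successors, so <>p fails. ✗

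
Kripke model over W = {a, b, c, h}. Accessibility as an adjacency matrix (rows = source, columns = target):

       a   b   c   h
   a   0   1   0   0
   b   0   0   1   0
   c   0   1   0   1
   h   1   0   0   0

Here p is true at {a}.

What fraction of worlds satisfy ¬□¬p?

a: □¬p is T. ✗
b: □¬p is T. ✗
c: □¬p is T. ✗
h: □¬p is F. ✓
That's 1 of 4 worlds, so 1/4.

1/4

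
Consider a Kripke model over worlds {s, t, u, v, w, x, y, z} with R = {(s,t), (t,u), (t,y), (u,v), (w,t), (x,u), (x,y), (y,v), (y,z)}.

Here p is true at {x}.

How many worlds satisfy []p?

2

s: successors {t}; p there: t:F. ✗
t: successors {u, y}; p there: u:F, y:F. ✗
u: successors {v}; p there: v:F. ✗
v: no successors, so []p holds vacuously. ✓
w: successors {t}; p there: t:F. ✗
x: successors {u, y}; p there: u:F, y:F. ✗
y: successors {v, z}; p there: v:F, z:F. ✗
z: no successors, so []p holds vacuously. ✓
Satisfying worlds: {v, z}.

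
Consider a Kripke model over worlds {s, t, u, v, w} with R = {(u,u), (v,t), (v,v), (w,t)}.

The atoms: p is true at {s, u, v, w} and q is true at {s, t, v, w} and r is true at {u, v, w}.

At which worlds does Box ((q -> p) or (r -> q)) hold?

{s, t, u, v, w}

s: no successors, so Box ((q -> p) or (r -> q)) holds vacuously. ✓
t: no successors, so Box ((q -> p) or (r -> q)) holds vacuously. ✓
u: successors {u}; (q -> p) or (r -> q) there: u:T. ✓
v: successors {t, v}; (q -> p) or (r -> q) there: t:T, v:T. ✓
w: successors {t}; (q -> p) or (r -> q) there: t:T. ✓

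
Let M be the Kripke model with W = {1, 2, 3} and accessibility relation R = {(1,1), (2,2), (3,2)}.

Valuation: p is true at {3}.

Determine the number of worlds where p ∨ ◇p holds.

1

1: p is F, ◇p is F. ✗
2: p is F, ◇p is F. ✗
3: p is T, ◇p is F. ✓
Satisfying worlds: {3}.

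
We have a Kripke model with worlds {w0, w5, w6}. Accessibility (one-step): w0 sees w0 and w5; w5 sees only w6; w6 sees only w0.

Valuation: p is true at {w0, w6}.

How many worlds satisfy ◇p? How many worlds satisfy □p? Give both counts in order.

3 and 2

For ◇p:
w0: successors {w0, w5}; p there: w0:T, w5:F. ✓
w5: successors {w6}; p there: w6:T. ✓
w6: successors {w0}; p there: w0:T. ✓
— 3 worlds.
For □p:
w0: successors {w0, w5}; p there: w0:T, w5:F. ✗
w5: successors {w6}; p there: w6:T. ✓
w6: successors {w0}; p there: w0:T. ✓
— 2 worlds.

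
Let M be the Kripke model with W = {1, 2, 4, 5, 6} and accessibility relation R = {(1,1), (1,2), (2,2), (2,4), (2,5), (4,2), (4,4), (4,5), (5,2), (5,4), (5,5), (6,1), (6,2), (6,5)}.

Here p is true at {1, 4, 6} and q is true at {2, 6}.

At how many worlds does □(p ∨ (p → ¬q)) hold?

1: successors {1, 2}; p ∨ (p → ¬q) there: 1:T, 2:T. ✓
2: successors {2, 4, 5}; p ∨ (p → ¬q) there: 2:T, 4:T, 5:T. ✓
4: successors {2, 4, 5}; p ∨ (p → ¬q) there: 2:T, 4:T, 5:T. ✓
5: successors {2, 4, 5}; p ∨ (p → ¬q) there: 2:T, 4:T, 5:T. ✓
6: successors {1, 2, 5}; p ∨ (p → ¬q) there: 1:T, 2:T, 5:T. ✓
Satisfying worlds: {1, 2, 4, 5, 6}.

5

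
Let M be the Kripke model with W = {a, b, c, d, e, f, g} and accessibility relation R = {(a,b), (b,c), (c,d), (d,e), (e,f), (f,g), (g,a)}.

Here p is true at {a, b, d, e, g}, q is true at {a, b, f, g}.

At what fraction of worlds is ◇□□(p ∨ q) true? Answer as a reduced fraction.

a: successors {b}; □□(p ∨ q) there: b:T. ✓
b: successors {c}; □□(p ∨ q) there: c:T. ✓
c: successors {d}; □□(p ∨ q) there: d:T. ✓
d: successors {e}; □□(p ∨ q) there: e:T. ✓
e: successors {f}; □□(p ∨ q) there: f:T. ✓
f: successors {g}; □□(p ∨ q) there: g:T. ✓
g: successors {a}; □□(p ∨ q) there: a:F. ✗
That's 6 of 7 worlds, so 6/7.

6/7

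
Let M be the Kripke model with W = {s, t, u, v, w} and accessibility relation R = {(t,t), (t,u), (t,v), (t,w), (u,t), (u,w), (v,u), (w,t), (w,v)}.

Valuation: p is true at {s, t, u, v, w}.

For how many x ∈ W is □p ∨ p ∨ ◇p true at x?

5

s: □p is T, p ∨ ◇p is T. ✓
t: □p is T, p ∨ ◇p is T. ✓
u: □p is T, p ∨ ◇p is T. ✓
v: □p is T, p ∨ ◇p is T. ✓
w: □p is T, p ∨ ◇p is T. ✓
Satisfying worlds: {s, t, u, v, w}.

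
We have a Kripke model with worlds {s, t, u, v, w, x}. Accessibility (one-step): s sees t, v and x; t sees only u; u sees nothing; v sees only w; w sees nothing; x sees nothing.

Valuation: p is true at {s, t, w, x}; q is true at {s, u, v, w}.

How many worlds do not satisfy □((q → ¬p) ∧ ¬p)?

s: successors {t, v, x}; (q → ¬p) ∧ ¬p there: t:F, v:T, x:F. ✗
t: successors {u}; (q → ¬p) ∧ ¬p there: u:T. ✓
u: no successors, so □((q → ¬p) ∧ ¬p) holds vacuously. ✓
v: successors {w}; (q → ¬p) ∧ ¬p there: w:F. ✗
w: no successors, so □((q → ¬p) ∧ ¬p) holds vacuously. ✓
x: no successors, so □((q → ¬p) ∧ ¬p) holds vacuously. ✓
Satisfying worlds: {t, u, w, x}.
So □((q → ¬p) ∧ ¬p) fails at the other 2 worlds.

2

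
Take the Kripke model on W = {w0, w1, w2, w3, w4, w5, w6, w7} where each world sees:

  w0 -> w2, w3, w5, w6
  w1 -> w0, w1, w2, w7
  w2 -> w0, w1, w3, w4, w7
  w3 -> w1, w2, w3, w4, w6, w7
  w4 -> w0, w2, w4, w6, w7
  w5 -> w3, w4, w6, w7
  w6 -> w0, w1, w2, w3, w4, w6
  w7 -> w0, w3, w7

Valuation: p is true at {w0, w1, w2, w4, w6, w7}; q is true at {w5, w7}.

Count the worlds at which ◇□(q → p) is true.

8

w0: successors {w2, w3, w5, w6}; □(q → p) there: w2:T, w3:T, w5:T, w6:T. ✓
w1: successors {w0, w1, w2, w7}; □(q → p) there: w0:F, w1:T, w2:T, w7:T. ✓
w2: successors {w0, w1, w3, w4, w7}; □(q → p) there: w0:F, w1:T, w3:T, w4:T, w7:T. ✓
w3: successors {w1, w2, w3, w4, w6, w7}; □(q → p) there: w1:T, w2:T, w3:T, w4:T, w6:T, w7:T. ✓
w4: successors {w0, w2, w4, w6, w7}; □(q → p) there: w0:F, w2:T, w4:T, w6:T, w7:T. ✓
w5: successors {w3, w4, w6, w7}; □(q → p) there: w3:T, w4:T, w6:T, w7:T. ✓
w6: successors {w0, w1, w2, w3, w4, w6}; □(q → p) there: w0:F, w1:T, w2:T, w3:T, w4:T, w6:T. ✓
w7: successors {w0, w3, w7}; □(q → p) there: w0:F, w3:T, w7:T. ✓
Satisfying worlds: {w0, w1, w2, w3, w4, w5, w6, w7}.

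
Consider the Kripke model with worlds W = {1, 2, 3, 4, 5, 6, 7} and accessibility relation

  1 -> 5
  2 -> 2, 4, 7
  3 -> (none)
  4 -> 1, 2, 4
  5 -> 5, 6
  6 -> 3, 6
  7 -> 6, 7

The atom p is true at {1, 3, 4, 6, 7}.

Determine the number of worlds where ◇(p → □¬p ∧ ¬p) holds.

4

1: successors {5}; p → □¬p ∧ ¬p there: 5:T. ✓
2: successors {2, 4, 7}; p → □¬p ∧ ¬p there: 2:T, 4:F, 7:F. ✓
3: no successors, so ◇(p → □¬p ∧ ¬p) fails. ✗
4: successors {1, 2, 4}; p → □¬p ∧ ¬p there: 1:F, 2:T, 4:F. ✓
5: successors {5, 6}; p → □¬p ∧ ¬p there: 5:T, 6:F. ✓
6: successors {3, 6}; p → □¬p ∧ ¬p there: 3:F, 6:F. ✗
7: successors {6, 7}; p → □¬p ∧ ¬p there: 6:F, 7:F. ✗
Satisfying worlds: {1, 2, 4, 5}.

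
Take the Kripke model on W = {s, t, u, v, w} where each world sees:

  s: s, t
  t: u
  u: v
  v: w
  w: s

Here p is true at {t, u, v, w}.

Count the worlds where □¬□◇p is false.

4

s: successors {s, t}; ¬□◇p there: s:F, t:F. ✗
t: successors {u}; ¬□◇p there: u:F. ✗
u: successors {v}; ¬□◇p there: v:T. ✓
v: successors {w}; ¬□◇p there: w:F. ✗
w: successors {s}; ¬□◇p there: s:F. ✗
Satisfying worlds: {u}.
So □¬□◇p fails at the other 4 worlds.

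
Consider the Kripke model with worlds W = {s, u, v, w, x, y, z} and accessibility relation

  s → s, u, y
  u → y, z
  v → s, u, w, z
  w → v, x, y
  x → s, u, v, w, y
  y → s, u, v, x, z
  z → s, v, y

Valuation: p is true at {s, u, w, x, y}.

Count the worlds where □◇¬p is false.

s: successors {s, u, y}; ◇¬p there: s:F, u:T, y:T. ✗
u: successors {y, z}; ◇¬p there: y:T, z:T. ✓
v: successors {s, u, w, z}; ◇¬p there: s:F, u:T, w:T, z:T. ✗
w: successors {v, x, y}; ◇¬p there: v:T, x:T, y:T. ✓
x: successors {s, u, v, w, y}; ◇¬p there: s:F, u:T, v:T, w:T, y:T. ✗
y: successors {s, u, v, x, z}; ◇¬p there: s:F, u:T, v:T, x:T, z:T. ✗
z: successors {s, v, y}; ◇¬p there: s:F, v:T, y:T. ✗
Satisfying worlds: {u, w}.
So □◇¬p fails at the other 5 worlds.

5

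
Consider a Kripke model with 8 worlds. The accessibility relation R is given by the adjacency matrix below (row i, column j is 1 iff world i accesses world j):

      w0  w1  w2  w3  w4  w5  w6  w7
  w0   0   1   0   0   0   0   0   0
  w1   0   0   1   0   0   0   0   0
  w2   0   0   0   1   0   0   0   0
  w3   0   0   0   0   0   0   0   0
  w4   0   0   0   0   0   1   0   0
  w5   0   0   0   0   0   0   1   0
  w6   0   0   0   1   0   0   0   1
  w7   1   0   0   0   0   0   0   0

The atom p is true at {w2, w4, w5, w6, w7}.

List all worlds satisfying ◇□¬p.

w0: successors {w1}; □¬p there: w1:F. ✗
w1: successors {w2}; □¬p there: w2:T. ✓
w2: successors {w3}; □¬p there: w3:T. ✓
w3: no successors, so ◇□¬p fails. ✗
w4: successors {w5}; □¬p there: w5:F. ✗
w5: successors {w6}; □¬p there: w6:F. ✗
w6: successors {w3, w7}; □¬p there: w3:T, w7:T. ✓
w7: successors {w0}; □¬p there: w0:T. ✓

{w1, w2, w6, w7}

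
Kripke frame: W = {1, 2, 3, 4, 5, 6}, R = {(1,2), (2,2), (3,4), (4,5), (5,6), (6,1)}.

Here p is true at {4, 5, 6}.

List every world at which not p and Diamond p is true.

1: not p is T, Diamond p is F. ✗
2: not p is T, Diamond p is F. ✗
3: not p is T, Diamond p is T. ✓
4: not p is F, Diamond p is T. ✗
5: not p is F, Diamond p is T. ✗
6: not p is F, Diamond p is F. ✗

{3}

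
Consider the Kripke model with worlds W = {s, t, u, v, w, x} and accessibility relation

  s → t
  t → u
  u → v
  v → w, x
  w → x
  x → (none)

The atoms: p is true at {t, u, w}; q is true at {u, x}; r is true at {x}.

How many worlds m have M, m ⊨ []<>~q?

3

s: successors {t}; <>~q there: t:F. ✗
t: successors {u}; <>~q there: u:T. ✓
u: successors {v}; <>~q there: v:T. ✓
v: successors {w, x}; <>~q there: w:F, x:F. ✗
w: successors {x}; <>~q there: x:F. ✗
x: no successors, so []<>~q holds vacuously. ✓
Satisfying worlds: {t, u, x}.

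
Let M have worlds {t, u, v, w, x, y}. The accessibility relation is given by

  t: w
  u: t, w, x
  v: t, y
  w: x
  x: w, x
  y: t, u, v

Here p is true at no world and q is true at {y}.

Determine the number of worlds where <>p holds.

0

t: successors {w}; p there: w:F. ✗
u: successors {t, w, x}; p there: t:F, w:F, x:F. ✗
v: successors {t, y}; p there: t:F, y:F. ✗
w: successors {x}; p there: x:F. ✗
x: successors {w, x}; p there: w:F, x:F. ✗
y: successors {t, u, v}; p there: t:F, u:F, v:F. ✗
Satisfying worlds: ∅.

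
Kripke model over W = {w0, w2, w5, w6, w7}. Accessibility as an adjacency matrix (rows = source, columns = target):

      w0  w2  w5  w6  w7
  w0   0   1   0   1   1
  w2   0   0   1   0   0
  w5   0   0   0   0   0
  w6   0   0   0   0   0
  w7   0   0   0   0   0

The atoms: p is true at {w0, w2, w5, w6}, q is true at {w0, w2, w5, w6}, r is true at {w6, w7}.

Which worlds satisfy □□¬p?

w0: successors {w2, w6, w7}; □¬p there: w2:F, w6:T, w7:T. ✗
w2: successors {w5}; □¬p there: w5:T. ✓
w5: no successors, so □□¬p holds vacuously. ✓
w6: no successors, so □□¬p holds vacuously. ✓
w7: no successors, so □□¬p holds vacuously. ✓

{w2, w5, w6, w7}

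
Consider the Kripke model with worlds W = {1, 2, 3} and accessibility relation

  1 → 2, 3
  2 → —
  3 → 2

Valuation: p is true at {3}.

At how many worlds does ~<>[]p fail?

1: <>[]p is T. ✗
2: <>[]p is F. ✓
3: <>[]p is T. ✗
Satisfying worlds: {2}.
So ~<>[]p fails at the other 2 worlds.

2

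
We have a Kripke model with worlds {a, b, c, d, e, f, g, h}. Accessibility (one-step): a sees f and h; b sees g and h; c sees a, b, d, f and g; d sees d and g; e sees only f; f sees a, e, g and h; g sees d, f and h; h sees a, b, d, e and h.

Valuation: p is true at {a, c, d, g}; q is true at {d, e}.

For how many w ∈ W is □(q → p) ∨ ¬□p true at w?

8

a: □(q → p) is T, ¬□p is T. ✓
b: □(q → p) is T, ¬□p is T. ✓
c: □(q → p) is T, ¬□p is T. ✓
d: □(q → p) is T, ¬□p is F. ✓
e: □(q → p) is T, ¬□p is T. ✓
f: □(q → p) is F, ¬□p is T. ✓
g: □(q → p) is T, ¬□p is T. ✓
h: □(q → p) is F, ¬□p is T. ✓
Satisfying worlds: {a, b, c, d, e, f, g, h}.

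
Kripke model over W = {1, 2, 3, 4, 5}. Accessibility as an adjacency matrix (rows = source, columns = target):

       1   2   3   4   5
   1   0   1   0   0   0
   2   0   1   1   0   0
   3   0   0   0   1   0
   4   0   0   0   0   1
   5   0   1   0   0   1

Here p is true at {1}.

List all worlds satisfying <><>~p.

1: successors {2}; <>~p there: 2:T. ✓
2: successors {2, 3}; <>~p there: 2:T, 3:T. ✓
3: successors {4}; <>~p there: 4:T. ✓
4: successors {5}; <>~p there: 5:T. ✓
5: successors {2, 5}; <>~p there: 2:T, 5:T. ✓

{1, 2, 3, 4, 5}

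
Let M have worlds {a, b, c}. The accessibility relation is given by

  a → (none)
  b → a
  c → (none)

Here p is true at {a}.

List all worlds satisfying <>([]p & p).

{b}

a: no successors, so <>([]p & p) fails. ✗
b: successors {a}; []p & p there: a:T. ✓
c: no successors, so <>([]p & p) fails. ✗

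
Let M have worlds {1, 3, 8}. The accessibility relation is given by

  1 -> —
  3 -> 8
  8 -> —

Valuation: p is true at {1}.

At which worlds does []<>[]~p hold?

{1, 8}

1: no successors, so []<>[]~p holds vacuously. ✓
3: successors {8}; <>[]~p there: 8:F. ✗
8: no successors, so []<>[]~p holds vacuously. ✓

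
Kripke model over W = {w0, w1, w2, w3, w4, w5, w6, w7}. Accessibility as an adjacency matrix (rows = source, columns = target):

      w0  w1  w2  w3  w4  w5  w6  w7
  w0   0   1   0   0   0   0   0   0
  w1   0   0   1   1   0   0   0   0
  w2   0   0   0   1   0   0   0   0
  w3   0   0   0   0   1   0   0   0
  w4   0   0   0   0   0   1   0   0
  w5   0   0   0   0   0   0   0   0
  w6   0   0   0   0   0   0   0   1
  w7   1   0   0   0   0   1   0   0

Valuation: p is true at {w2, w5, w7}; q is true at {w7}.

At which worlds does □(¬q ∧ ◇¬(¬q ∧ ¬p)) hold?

w0: successors {w1}; ¬q ∧ ◇¬(¬q ∧ ¬p) there: w1:T. ✓
w1: successors {w2, w3}; ¬q ∧ ◇¬(¬q ∧ ¬p) there: w2:F, w3:F. ✗
w2: successors {w3}; ¬q ∧ ◇¬(¬q ∧ ¬p) there: w3:F. ✗
w3: successors {w4}; ¬q ∧ ◇¬(¬q ∧ ¬p) there: w4:T. ✓
w4: successors {w5}; ¬q ∧ ◇¬(¬q ∧ ¬p) there: w5:F. ✗
w5: no successors, so □(¬q ∧ ◇¬(¬q ∧ ¬p)) holds vacuously. ✓
w6: successors {w7}; ¬q ∧ ◇¬(¬q ∧ ¬p) there: w7:F. ✗
w7: successors {w0, w5}; ¬q ∧ ◇¬(¬q ∧ ¬p) there: w0:F, w5:F. ✗

{w0, w3, w5}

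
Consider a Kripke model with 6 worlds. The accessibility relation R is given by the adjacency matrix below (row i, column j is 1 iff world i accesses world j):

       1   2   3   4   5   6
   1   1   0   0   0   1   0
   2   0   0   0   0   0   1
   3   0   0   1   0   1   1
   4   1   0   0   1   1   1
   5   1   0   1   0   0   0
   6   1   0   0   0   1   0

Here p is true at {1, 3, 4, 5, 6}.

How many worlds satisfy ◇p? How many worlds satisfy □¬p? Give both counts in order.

For ◇p:
1: successors {1, 5}; p there: 1:T, 5:T. ✓
2: successors {6}; p there: 6:T. ✓
3: successors {3, 5, 6}; p there: 3:T, 5:T, 6:T. ✓
4: successors {1, 4, 5, 6}; p there: 1:T, 4:T, 5:T, 6:T. ✓
5: successors {1, 3}; p there: 1:T, 3:T. ✓
6: successors {1, 5}; p there: 1:T, 5:T. ✓
— 6 worlds.
For □¬p:
1: successors {1, 5}; ¬p there: 1:F, 5:F. ✗
2: successors {6}; ¬p there: 6:F. ✗
3: successors {3, 5, 6}; ¬p there: 3:F, 5:F, 6:F. ✗
4: successors {1, 4, 5, 6}; ¬p there: 1:F, 4:F, 5:F, 6:F. ✗
5: successors {1, 3}; ¬p there: 1:F, 3:F. ✗
6: successors {1, 5}; ¬p there: 1:F, 5:F. ✗
— 0 worlds.

6 and 0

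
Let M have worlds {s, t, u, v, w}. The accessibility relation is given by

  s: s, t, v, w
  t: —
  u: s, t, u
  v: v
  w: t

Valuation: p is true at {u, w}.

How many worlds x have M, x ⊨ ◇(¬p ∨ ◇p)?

4

s: successors {s, t, v, w}; ¬p ∨ ◇p there: s:T, t:T, v:T, w:F. ✓
t: no successors, so ◇(¬p ∨ ◇p) fails. ✗
u: successors {s, t, u}; ¬p ∨ ◇p there: s:T, t:T, u:T. ✓
v: successors {v}; ¬p ∨ ◇p there: v:T. ✓
w: successors {t}; ¬p ∨ ◇p there: t:T. ✓
Satisfying worlds: {s, u, v, w}.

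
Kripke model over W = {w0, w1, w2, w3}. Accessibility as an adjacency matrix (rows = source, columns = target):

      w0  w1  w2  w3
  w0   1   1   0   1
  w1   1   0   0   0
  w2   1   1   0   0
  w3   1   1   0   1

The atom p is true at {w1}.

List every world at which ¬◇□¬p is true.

{w1}

w0: ◇□¬p is T. ✗
w1: ◇□¬p is F. ✓
w2: ◇□¬p is T. ✗
w3: ◇□¬p is T. ✗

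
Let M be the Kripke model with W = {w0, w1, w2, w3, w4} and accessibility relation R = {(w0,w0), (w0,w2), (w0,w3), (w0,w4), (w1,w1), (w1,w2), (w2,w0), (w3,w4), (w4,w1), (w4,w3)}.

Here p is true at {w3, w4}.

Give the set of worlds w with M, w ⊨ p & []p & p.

{w3}

w0: p is F, []p & p is F. ✗
w1: p is F, []p & p is F. ✗
w2: p is F, []p & p is F. ✗
w3: p is T, []p & p is T. ✓
w4: p is T, []p & p is F. ✗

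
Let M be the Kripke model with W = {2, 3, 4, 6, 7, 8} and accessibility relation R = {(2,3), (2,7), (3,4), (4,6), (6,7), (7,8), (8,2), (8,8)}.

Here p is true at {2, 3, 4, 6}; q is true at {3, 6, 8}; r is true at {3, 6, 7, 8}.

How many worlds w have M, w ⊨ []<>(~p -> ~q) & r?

3

2: []<>(~p -> ~q) is F, r is F. ✗
3: []<>(~p -> ~q) is T, r is T. ✓
4: []<>(~p -> ~q) is T, r is F. ✗
6: []<>(~p -> ~q) is F, r is T. ✗
7: []<>(~p -> ~q) is T, r is T. ✓
8: []<>(~p -> ~q) is T, r is T. ✓
Satisfying worlds: {3, 7, 8}.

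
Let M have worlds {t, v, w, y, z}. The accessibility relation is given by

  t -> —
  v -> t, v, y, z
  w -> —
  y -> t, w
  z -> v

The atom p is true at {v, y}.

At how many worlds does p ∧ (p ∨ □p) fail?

3

t: p is F, p ∨ □p is T. ✗
v: p is T, p ∨ □p is T. ✓
w: p is F, p ∨ □p is T. ✗
y: p is T, p ∨ □p is T. ✓
z: p is F, p ∨ □p is T. ✗
Satisfying worlds: {v, y}.
So p ∧ (p ∨ □p) fails at the other 3 worlds.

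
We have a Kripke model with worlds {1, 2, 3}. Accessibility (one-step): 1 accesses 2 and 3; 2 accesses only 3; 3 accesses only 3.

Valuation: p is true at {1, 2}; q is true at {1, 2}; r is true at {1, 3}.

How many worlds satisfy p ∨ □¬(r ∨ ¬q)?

1: p is T, □¬(r ∨ ¬q) is F. ✓
2: p is T, □¬(r ∨ ¬q) is F. ✓
3: p is F, □¬(r ∨ ¬q) is F. ✗
Satisfying worlds: {1, 2}.

2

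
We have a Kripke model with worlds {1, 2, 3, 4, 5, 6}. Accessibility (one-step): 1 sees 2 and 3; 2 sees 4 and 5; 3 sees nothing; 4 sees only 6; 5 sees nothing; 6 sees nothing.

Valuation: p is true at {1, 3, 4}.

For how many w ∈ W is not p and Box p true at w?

1: not p is F, Box p is F. ✗
2: not p is T, Box p is F. ✗
3: not p is F, Box p is T. ✗
4: not p is F, Box p is F. ✗
5: not p is T, Box p is T. ✓
6: not p is T, Box p is T. ✓
Satisfying worlds: {5, 6}.

2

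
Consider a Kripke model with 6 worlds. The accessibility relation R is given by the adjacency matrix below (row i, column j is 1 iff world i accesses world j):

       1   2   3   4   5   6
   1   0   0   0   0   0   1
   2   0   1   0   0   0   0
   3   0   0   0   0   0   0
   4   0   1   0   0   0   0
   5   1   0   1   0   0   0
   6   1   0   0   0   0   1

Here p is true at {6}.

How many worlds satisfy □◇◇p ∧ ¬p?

1: □◇◇p is T, ¬p is T. ✓
2: □◇◇p is F, ¬p is T. ✗
3: □◇◇p is T, ¬p is T. ✓
4: □◇◇p is F, ¬p is T. ✗
5: □◇◇p is F, ¬p is T. ✗
6: □◇◇p is T, ¬p is F. ✗
Satisfying worlds: {1, 3}.

2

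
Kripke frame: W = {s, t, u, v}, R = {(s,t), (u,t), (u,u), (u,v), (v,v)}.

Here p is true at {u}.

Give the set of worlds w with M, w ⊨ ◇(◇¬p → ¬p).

s: successors {t}; ◇¬p → ¬p there: t:T. ✓
t: no successors, so ◇(◇¬p → ¬p) fails. ✗
u: successors {t, u, v}; ◇¬p → ¬p there: t:T, u:F, v:T. ✓
v: successors {v}; ◇¬p → ¬p there: v:T. ✓

{s, u, v}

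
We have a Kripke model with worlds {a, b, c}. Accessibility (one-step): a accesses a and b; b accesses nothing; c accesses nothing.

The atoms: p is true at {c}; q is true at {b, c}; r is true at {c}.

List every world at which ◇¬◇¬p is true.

{a}

a: successors {a, b}; ¬◇¬p there: a:F, b:T. ✓
b: no successors, so ◇¬◇¬p fails. ✗
c: no successors, so ◇¬◇¬p fails. ✗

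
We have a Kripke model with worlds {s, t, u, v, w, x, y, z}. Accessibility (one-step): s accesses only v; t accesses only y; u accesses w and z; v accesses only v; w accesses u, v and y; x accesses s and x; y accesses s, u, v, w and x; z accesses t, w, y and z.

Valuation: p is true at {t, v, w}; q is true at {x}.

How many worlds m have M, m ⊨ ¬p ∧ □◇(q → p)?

5

s: ¬p is T, □◇(q → p) is T. ✓
t: ¬p is F, □◇(q → p) is T. ✗
u: ¬p is T, □◇(q → p) is T. ✓
v: ¬p is F, □◇(q → p) is T. ✗
w: ¬p is F, □◇(q → p) is T. ✗
x: ¬p is T, □◇(q → p) is T. ✓
y: ¬p is T, □◇(q → p) is T. ✓
z: ¬p is T, □◇(q → p) is T. ✓
Satisfying worlds: {s, u, x, y, z}.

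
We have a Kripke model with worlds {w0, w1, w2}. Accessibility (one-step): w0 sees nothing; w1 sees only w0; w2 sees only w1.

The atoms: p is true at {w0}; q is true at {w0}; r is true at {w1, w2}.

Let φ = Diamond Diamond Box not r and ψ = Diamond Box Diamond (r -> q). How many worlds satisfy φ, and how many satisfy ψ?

For Diamond Diamond Box not r:
w0: no successors, so Diamond Diamond Box not r fails. ✗
w1: successors {w0}; Diamond Box not r there: w0:F. ✗
w2: successors {w1}; Diamond Box not r there: w1:T. ✓
— 1 world.
For Diamond Box Diamond (r -> q):
w0: no successors, so Diamond Box Diamond (r -> q) fails. ✗
w1: successors {w0}; Box Diamond (r -> q) there: w0:T. ✓
w2: successors {w1}; Box Diamond (r -> q) there: w1:F. ✗
— 1 world.

1 and 1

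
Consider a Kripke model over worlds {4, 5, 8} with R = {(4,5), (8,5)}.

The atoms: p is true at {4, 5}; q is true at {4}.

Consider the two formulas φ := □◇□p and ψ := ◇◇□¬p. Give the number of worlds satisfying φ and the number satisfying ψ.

For □◇□p:
4: successors {5}; ◇□p there: 5:F. ✗
5: no successors, so □◇□p holds vacuously. ✓
8: successors {5}; ◇□p there: 5:F. ✗
— 1 world.
For ◇◇□¬p:
4: successors {5}; ◇□¬p there: 5:F. ✗
5: no successors, so ◇◇□¬p fails. ✗
8: successors {5}; ◇□¬p there: 5:F. ✗
— 0 worlds.

1 and 0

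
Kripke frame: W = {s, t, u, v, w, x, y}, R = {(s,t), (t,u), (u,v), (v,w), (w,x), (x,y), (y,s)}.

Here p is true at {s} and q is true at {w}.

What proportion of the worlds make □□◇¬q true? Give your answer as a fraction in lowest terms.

s: successors {t}; □◇¬q there: t:T. ✓
t: successors {u}; □◇¬q there: u:F. ✗
u: successors {v}; □◇¬q there: v:T. ✓
v: successors {w}; □◇¬q there: w:T. ✓
w: successors {x}; □◇¬q there: x:T. ✓
x: successors {y}; □◇¬q there: y:T. ✓
y: successors {s}; □◇¬q there: s:T. ✓
That's 6 of 7 worlds, so 6/7.

6/7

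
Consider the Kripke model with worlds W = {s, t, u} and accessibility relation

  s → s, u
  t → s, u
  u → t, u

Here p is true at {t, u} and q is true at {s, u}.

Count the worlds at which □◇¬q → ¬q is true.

3

s: □◇¬q is F, ¬q is F. ✓
t: □◇¬q is F, ¬q is T. ✓
u: □◇¬q is F, ¬q is F. ✓
Satisfying worlds: {s, t, u}.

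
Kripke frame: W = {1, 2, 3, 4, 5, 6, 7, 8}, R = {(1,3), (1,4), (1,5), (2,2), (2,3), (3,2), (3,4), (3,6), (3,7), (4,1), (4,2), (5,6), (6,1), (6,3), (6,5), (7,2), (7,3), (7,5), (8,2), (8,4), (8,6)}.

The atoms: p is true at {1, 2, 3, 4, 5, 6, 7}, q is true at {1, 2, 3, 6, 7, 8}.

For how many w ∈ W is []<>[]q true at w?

5

1: successors {3, 4, 5}; <>[]q there: 3:T, 4:T, 5:F. ✗
2: successors {2, 3}; <>[]q there: 2:T, 3:T. ✓
3: successors {2, 4, 6, 7}; <>[]q there: 2:T, 4:T, 6:T, 7:T. ✓
4: successors {1, 2}; <>[]q there: 1:T, 2:T. ✓
5: successors {6}; <>[]q there: 6:T. ✓
6: successors {1, 3, 5}; <>[]q there: 1:T, 3:T, 5:F. ✗
7: successors {2, 3, 5}; <>[]q there: 2:T, 3:T, 5:F. ✗
8: successors {2, 4, 6}; <>[]q there: 2:T, 4:T, 6:T. ✓
Satisfying worlds: {2, 3, 4, 5, 8}.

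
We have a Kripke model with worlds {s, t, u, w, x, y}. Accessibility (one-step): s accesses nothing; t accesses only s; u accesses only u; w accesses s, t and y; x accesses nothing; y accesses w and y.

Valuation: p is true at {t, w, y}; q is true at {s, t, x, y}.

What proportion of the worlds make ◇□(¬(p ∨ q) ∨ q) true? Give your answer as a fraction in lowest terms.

s: no successors, so ◇□(¬(p ∨ q) ∨ q) fails. ✗
t: successors {s}; □(¬(p ∨ q) ∨ q) there: s:T. ✓
u: successors {u}; □(¬(p ∨ q) ∨ q) there: u:T. ✓
w: successors {s, t, y}; □(¬(p ∨ q) ∨ q) there: s:T, t:T, y:F. ✓
x: no successors, so ◇□(¬(p ∨ q) ∨ q) fails. ✗
y: successors {w, y}; □(¬(p ∨ q) ∨ q) there: w:T, y:F. ✓
That's 4 of 6 worlds, so 4/6 = 2/3.

2/3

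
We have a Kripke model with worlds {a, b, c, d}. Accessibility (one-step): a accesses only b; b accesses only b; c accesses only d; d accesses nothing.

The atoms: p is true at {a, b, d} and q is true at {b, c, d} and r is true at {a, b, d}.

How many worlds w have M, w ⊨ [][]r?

4

a: successors {b}; []r there: b:T. ✓
b: successors {b}; []r there: b:T. ✓
c: successors {d}; []r there: d:T. ✓
d: no successors, so [][]r holds vacuously. ✓
Satisfying worlds: {a, b, c, d}.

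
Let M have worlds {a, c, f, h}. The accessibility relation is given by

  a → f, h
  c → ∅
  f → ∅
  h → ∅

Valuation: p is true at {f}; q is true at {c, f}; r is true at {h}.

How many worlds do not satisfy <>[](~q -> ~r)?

3

a: successors {f, h}; [](~q -> ~r) there: f:T, h:T. ✓
c: no successors, so <>[](~q -> ~r) fails. ✗
f: no successors, so <>[](~q -> ~r) fails. ✗
h: no successors, so <>[](~q -> ~r) fails. ✗
Satisfying worlds: {a}.
So <>[](~q -> ~r) fails at the other 3 worlds.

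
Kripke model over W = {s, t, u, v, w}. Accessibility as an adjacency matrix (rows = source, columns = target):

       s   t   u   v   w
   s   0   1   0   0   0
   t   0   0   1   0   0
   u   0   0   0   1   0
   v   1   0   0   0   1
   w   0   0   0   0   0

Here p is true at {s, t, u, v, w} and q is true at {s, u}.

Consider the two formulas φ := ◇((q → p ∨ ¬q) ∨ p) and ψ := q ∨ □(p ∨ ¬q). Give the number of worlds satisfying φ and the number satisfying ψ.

For ◇((q → p ∨ ¬q) ∨ p):
s: successors {t}; (q → p ∨ ¬q) ∨ p there: t:T. ✓
t: successors {u}; (q → p ∨ ¬q) ∨ p there: u:T. ✓
u: successors {v}; (q → p ∨ ¬q) ∨ p there: v:T. ✓
v: successors {s, w}; (q → p ∨ ¬q) ∨ p there: s:T, w:T. ✓
w: no successors, so ◇((q → p ∨ ¬q) ∨ p) fails. ✗
— 4 worlds.
For q ∨ □(p ∨ ¬q):
s: q is T, □(p ∨ ¬q) is T. ✓
t: q is F, □(p ∨ ¬q) is T. ✓
u: q is T, □(p ∨ ¬q) is T. ✓
v: q is F, □(p ∨ ¬q) is T. ✓
w: q is F, □(p ∨ ¬q) is T. ✓
— 5 worlds.

4 and 5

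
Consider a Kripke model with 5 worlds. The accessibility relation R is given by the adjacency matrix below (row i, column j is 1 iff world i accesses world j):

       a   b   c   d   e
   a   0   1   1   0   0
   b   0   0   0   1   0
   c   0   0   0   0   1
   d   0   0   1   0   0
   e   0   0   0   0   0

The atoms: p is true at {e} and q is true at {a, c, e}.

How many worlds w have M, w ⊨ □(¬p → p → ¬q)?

a: successors {b, c}; ¬p → p → ¬q there: b:T, c:T. ✓
b: successors {d}; ¬p → p → ¬q there: d:T. ✓
c: successors {e}; ¬p → p → ¬q there: e:T. ✓
d: successors {c}; ¬p → p → ¬q there: c:T. ✓
e: no successors, so □(¬p → p → ¬q) holds vacuously. ✓
Satisfying worlds: {a, b, c, d, e}.

5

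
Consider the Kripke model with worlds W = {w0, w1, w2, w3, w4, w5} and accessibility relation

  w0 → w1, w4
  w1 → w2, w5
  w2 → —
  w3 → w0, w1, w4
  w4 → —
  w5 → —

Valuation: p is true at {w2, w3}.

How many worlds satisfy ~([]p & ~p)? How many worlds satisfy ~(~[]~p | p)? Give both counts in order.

For ~([]p & ~p):
w0: []p & ~p is F. ✓
w1: []p & ~p is F. ✓
w2: []p & ~p is F. ✓
w3: []p & ~p is F. ✓
w4: []p & ~p is T. ✗
w5: []p & ~p is T. ✗
— 4 worlds.
For ~(~[]~p | p):
w0: ~[]~p | p is F. ✓
w1: ~[]~p | p is T. ✗
w2: ~[]~p | p is T. ✗
w3: ~[]~p | p is T. ✗
w4: ~[]~p | p is F. ✓
w5: ~[]~p | p is F. ✓
— 3 worlds.

4 and 3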